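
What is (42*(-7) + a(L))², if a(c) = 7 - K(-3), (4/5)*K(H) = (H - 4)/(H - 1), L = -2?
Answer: 21409129/256 ≈ 83629.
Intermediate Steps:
K(H) = 5*(-4 + H)/(4*(-1 + H)) (K(H) = 5*((H - 4)/(H - 1))/4 = 5*((-4 + H)/(-1 + H))/4 = 5*(-4 + H)/(4*(-1 + H)))
a(c) = 77/16 (a(c) = 7 - 5*(-4 - 3)/(4*(-1 - 3)) = 7 - 5*(-7)/(4*(-4)) = 7 - 5*(-1)*(-7)/(4*4) = 7 - 1*35/16 = 7 - 35/16 = 77/16)
(42*(-7) + a(L))² = (42*(-7) + 77/16)² = (-294 + 77/16)² = (-4627/16)² = 21409129/256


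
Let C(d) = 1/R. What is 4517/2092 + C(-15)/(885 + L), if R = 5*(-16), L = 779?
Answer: 150325237/69621760 ≈ 2.1592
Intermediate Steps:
R = -80
C(d) = -1/80 (C(d) = 1/(-80) = -1/80)
4517/2092 + C(-15)/(885 + L) = 4517/2092 - 1/(80*(885 + 779)) = 4517*(1/2092) - 1/80/1664 = 4517/2092 - 1/80*1/1664 = 4517/2092 - 1/133120 = 150325237/69621760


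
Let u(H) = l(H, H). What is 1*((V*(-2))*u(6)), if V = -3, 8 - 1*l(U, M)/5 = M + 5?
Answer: -90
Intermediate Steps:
l(U, M) = 15 - 5*M (l(U, M) = 40 - 5*(M + 5) = 40 - 5*(5 + M) = 40 + (-25 - 5*M) = 15 - 5*M)
u(H) = 15 - 5*H
1*((V*(-2))*u(6)) = 1*((-3*(-2))*(15 - 5*6)) = 1*(6*(15 - 30)) = 1*(6*(-15)) = 1*(-90) = -90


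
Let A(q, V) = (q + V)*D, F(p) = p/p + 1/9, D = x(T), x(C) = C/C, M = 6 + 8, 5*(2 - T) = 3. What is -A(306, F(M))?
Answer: -2764/9 ≈ -307.11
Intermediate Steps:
T = 7/5 (T = 2 - ⅕*3 = 2 - ⅗ = 7/5 ≈ 1.4000)
M = 14
x(C) = 1
D = 1
F(p) = 10/9 (F(p) = 1 + 1*(⅑) = 1 + ⅑ = 10/9)
A(q, V) = V + q (A(q, V) = (q + V)*1 = (V + q)*1 = V + q)
-A(306, F(M)) = -(10/9 + 306) = -1*2764/9 = -2764/9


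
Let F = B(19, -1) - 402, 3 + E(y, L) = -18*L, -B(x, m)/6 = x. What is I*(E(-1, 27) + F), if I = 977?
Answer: -981885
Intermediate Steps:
B(x, m) = -6*x
E(y, L) = -3 - 18*L
F = -516 (F = -6*19 - 402 = -114 - 402 = -516)
I*(E(-1, 27) + F) = 977*((-3 - 18*27) - 516) = 977*((-3 - 486) - 516) = 977*(-489 - 516) = 977*(-1005) = -981885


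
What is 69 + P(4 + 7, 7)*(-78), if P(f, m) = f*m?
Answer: -5937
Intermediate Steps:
69 + P(4 + 7, 7)*(-78) = 69 + ((4 + 7)*7)*(-78) = 69 + (11*7)*(-78) = 69 + 77*(-78) = 69 - 6006 = -5937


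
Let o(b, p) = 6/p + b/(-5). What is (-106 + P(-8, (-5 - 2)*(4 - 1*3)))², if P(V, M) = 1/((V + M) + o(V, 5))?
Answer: 41873841/3721 ≈ 11253.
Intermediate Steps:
o(b, p) = 6/p - b/5 (o(b, p) = 6/p + b*(-⅕) = 6/p - b/5)
P(V, M) = 1/(6/5 + M + 4*V/5) (P(V, M) = 1/((V + M) + (6/5 - V/5)) = 1/((M + V) + (6*(⅕) - V/5)) = 1/((M + V) + (6/5 - V/5)) = 1/(6/5 + M + 4*V/5))
(-106 + P(-8, (-5 - 2)*(4 - 1*3)))² = (-106 + 5/(6 + 4*(-8) + 5*((-5 - 2)*(4 - 1*3))))² = (-106 + 5/(6 - 32 + 5*(-7*(4 - 3))))² = (-106 + 5/(6 - 32 + 5*(-7*1)))² = (-106 + 5/(6 - 32 + 5*(-7)))² = (-106 + 5/(6 - 32 - 35))² = (-106 + 5/(-61))² = (-106 + 5*(-1/61))² = (-106 - 5/61)² = (-6471/61)² = 41873841/3721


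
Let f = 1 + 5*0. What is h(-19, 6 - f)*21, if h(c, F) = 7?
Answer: 147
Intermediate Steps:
f = 1 (f = 1 + 0 = 1)
h(-19, 6 - f)*21 = 7*21 = 147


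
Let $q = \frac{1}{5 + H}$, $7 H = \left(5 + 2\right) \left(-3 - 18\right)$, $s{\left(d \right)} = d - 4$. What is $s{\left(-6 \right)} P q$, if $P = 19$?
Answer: $\frac{95}{8} \approx 11.875$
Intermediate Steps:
$s{\left(d \right)} = -4 + d$ ($s{\left(d \right)} = d - 4 = -4 + d$)
$H = -21$ ($H = \frac{\left(5 + 2\right) \left(-3 - 18\right)}{7} = \frac{7 \left(-21\right)}{7} = \frac{1}{7} \left(-147\right) = -21$)
$q = - \frac{1}{16}$ ($q = \frac{1}{5 - 21} = \frac{1}{-16} = - \frac{1}{16} \approx -0.0625$)
$s{\left(-6 \right)} P q = \left(-4 - 6\right) 19 \left(- \frac{1}{16}\right) = \left(-10\right) 19 \left(- \frac{1}{16}\right) = \left(-190\right) \left(- \frac{1}{16}\right) = \frac{95}{8}$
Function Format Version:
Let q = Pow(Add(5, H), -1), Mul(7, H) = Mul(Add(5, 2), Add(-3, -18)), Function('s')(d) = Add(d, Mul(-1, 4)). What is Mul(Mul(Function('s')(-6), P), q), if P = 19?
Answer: Rational(95, 8) ≈ 11.875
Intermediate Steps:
Function('s')(d) = Add(-4, d) (Function('s')(d) = Add(d, -4) = Add(-4, d))
H = -21 (H = Mul(Rational(1, 7), Mul(Add(5, 2), Add(-3, -18))) = Mul(Rational(1, 7), Mul(7, -21)) = Mul(Rational(1, 7), -147) = -21)
q = Rational(-1, 16) (q = Pow(Add(5, -21), -1) = Pow(-16, -1) = Rational(-1, 16) ≈ -0.062500)
Mul(Mul(Function('s')(-6), P), q) = Mul(Mul(Add(-4, -6), 19), Rational(-1, 16)) = Mul(Mul(-10, 19), Rational(-1, 16)) = Mul(-190, Rational(-1, 16)) = Rational(95, 8)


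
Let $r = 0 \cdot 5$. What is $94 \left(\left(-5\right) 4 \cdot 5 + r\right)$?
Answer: $-9400$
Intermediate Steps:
$r = 0$
$94 \left(\left(-5\right) 4 \cdot 5 + r\right) = 94 \left(\left(-5\right) 4 \cdot 5 + 0\right) = 94 \left(\left(-20\right) 5 + 0\right) = 94 \left(-100 + 0\right) = 94 \left(-100\right) = -9400$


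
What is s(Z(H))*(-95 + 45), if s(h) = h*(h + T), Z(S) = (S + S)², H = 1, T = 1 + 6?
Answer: -2200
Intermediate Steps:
T = 7
Z(S) = 4*S² (Z(S) = (2*S)² = 4*S²)
s(h) = h*(7 + h) (s(h) = h*(h + 7) = h*(7 + h))
s(Z(H))*(-95 + 45) = ((4*1²)*(7 + 4*1²))*(-95 + 45) = ((4*1)*(7 + 4*1))*(-50) = (4*(7 + 4))*(-50) = (4*11)*(-50) = 44*(-50) = -2200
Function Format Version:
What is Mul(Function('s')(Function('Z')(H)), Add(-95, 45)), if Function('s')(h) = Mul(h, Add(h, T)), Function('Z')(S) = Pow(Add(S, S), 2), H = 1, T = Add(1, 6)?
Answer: -2200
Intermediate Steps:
T = 7
Function('Z')(S) = Mul(4, Pow(S, 2)) (Function('Z')(S) = Pow(Mul(2, S), 2) = Mul(4, Pow(S, 2)))
Function('s')(h) = Mul(h, Add(7, h)) (Function('s')(h) = Mul(h, Add(h, 7)) = Mul(h, Add(7, h)))
Mul(Function('s')(Function('Z')(H)), Add(-95, 45)) = Mul(Mul(Mul(4, Pow(1, 2)), Add(7, Mul(4, Pow(1, 2)))), Add(-95, 45)) = Mul(Mul(Mul(4, 1), Add(7, Mul(4, 1))), -50) = Mul(Mul(4, Add(7, 4)), -50) = Mul(Mul(4, 11), -50) = Mul(44, -50) = -2200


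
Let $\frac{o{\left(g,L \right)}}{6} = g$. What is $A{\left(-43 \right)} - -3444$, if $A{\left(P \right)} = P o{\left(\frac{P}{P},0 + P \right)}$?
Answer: $3186$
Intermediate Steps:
$o{\left(g,L \right)} = 6 g$
$A{\left(P \right)} = 6 P$ ($A{\left(P \right)} = P 6 \frac{P}{P} = P 6 \cdot 1 = P 6 = 6 P$)
$A{\left(-43 \right)} - -3444 = 6 \left(-43\right) - -3444 = -258 + 3444 = 3186$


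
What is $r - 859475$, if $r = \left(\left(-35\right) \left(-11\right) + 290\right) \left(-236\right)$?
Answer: $-1018775$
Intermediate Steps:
$r = -159300$ ($r = \left(385 + 290\right) \left(-236\right) = 675 \left(-236\right) = -159300$)
$r - 859475 = -159300 - 859475 = -1018775$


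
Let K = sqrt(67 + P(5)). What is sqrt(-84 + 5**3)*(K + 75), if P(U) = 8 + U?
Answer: sqrt(41)*(75 + 4*sqrt(5)) ≈ 537.51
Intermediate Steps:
K = 4*sqrt(5) (K = sqrt(67 + (8 + 5)) = sqrt(67 + 13) = sqrt(80) = 4*sqrt(5) ≈ 8.9443)
sqrt(-84 + 5**3)*(K + 75) = sqrt(-84 + 5**3)*(4*sqrt(5) + 75) = sqrt(-84 + 125)*(75 + 4*sqrt(5)) = sqrt(41)*(75 + 4*sqrt(5))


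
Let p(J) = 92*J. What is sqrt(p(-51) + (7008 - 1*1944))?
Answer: 2*sqrt(93) ≈ 19.287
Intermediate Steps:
sqrt(p(-51) + (7008 - 1*1944)) = sqrt(92*(-51) + (7008 - 1*1944)) = sqrt(-4692 + (7008 - 1944)) = sqrt(-4692 + 5064) = sqrt(372) = 2*sqrt(93)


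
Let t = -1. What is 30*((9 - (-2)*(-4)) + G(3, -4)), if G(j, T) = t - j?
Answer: -90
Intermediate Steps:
G(j, T) = -1 - j
30*((9 - (-2)*(-4)) + G(3, -4)) = 30*((9 - (-2)*(-4)) + (-1 - 1*3)) = 30*((9 - 1*8) + (-1 - 3)) = 30*((9 - 8) - 4) = 30*(1 - 4) = 30*(-3) = -90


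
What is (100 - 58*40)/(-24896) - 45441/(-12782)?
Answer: 13178127/3616144 ≈ 3.6442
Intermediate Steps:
(100 - 58*40)/(-24896) - 45441/(-12782) = (100 - 2320)*(-1/24896) - 45441*(-1/12782) = -2220*(-1/24896) + 4131/1162 = 555/6224 + 4131/1162 = 13178127/3616144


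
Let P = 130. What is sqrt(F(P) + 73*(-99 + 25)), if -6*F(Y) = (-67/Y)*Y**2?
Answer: I*sqrt(35553)/3 ≈ 62.852*I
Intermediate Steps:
F(Y) = 67*Y/6 (F(Y) = -(-67/Y)*Y**2/6 = -(-67)*Y/6 = 67*Y/6)
sqrt(F(P) + 73*(-99 + 25)) = sqrt((67/6)*130 + 73*(-99 + 25)) = sqrt(4355/3 + 73*(-74)) = sqrt(4355/3 - 5402) = sqrt(-11851/3) = I*sqrt(35553)/3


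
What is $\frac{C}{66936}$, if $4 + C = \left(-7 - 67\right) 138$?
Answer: $- \frac{1277}{8367} \approx -0.15262$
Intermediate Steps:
$C = -10216$ ($C = -4 + \left(-7 - 67\right) 138 = -4 - 10212 = -10216$)
$\frac{C}{66936} = - \frac{10216}{66936} = \left(-10216\right) \frac{1}{66936} = - \frac{1277}{8367}$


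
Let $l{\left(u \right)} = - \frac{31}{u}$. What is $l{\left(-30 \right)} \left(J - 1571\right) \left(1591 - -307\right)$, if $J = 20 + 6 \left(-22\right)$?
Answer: $- \frac{16504059}{5} \approx -3.3008 \cdot 10^{6}$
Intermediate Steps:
$J = -112$ ($J = 20 - 132 = -112$)
$l{\left(-30 \right)} \left(J - 1571\right) \left(1591 - -307\right) = - \frac{31}{-30} \left(-112 - 1571\right) \left(1591 - -307\right) = \left(-31\right) \left(- \frac{1}{30}\right) \left(- 1683 \left(1591 + \left(-375 + 682\right)\right)\right) = \frac{31 \left(- 1683 \left(1591 + 307\right)\right)}{30} = \frac{31 \left(\left(-1683\right) 1898\right)}{30} = \frac{31}{30} \left(-3194334\right) = - \frac{16504059}{5}$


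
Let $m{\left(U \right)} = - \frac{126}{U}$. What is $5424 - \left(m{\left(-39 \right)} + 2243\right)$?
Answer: $\frac{41311}{13} \approx 3177.8$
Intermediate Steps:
$5424 - \left(m{\left(-39 \right)} + 2243\right) = 5424 - \left(- \frac{126}{-39} + 2243\right) = 5424 - \left(\left(-126\right) \left(- \frac{1}{39}\right) + 2243\right) = 5424 - \left(\frac{42}{13} + 2243\right) = 5424 - \frac{29201}{13} = \frac{41311}{13}$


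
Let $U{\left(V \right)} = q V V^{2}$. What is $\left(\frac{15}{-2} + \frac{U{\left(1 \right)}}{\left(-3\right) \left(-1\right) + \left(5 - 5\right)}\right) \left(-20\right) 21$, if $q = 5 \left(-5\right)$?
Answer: $6650$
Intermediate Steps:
$q = -25$
$U{\left(V \right)} = - 25 V^{3}$ ($U{\left(V \right)} = - 25 V V^{2} = - 25 V^{3}$)
$\left(\frac{15}{-2} + \frac{U{\left(1 \right)}}{\left(-3\right) \left(-1\right) + \left(5 - 5\right)}\right) \left(-20\right) 21 = \left(\frac{15}{-2} + \frac{\left(-25\right) 1^{3}}{\left(-3\right) \left(-1\right) + \left(5 - 5\right)}\right) \left(-20\right) 21 = \left(15 \left(- \frac{1}{2}\right) + \frac{\left(-25\right) 1}{3 + 0}\right) \left(-20\right) 21 = \left(- \frac{15}{2} - \frac{25}{3}\right) \left(-20\right) 21 = \left(- \frac{95}{6}\right) \left(-20\right) 21 = \frac{950}{3} \cdot 21 = 6650$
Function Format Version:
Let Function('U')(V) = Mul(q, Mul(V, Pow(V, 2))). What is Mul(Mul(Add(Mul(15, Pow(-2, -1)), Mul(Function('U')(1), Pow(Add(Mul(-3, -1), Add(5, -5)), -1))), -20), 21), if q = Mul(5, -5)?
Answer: 6650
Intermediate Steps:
q = -25
Function('U')(V) = Mul(-25, Pow(V, 3)) (Function('U')(V) = Mul(-25, Mul(V, Pow(V, 2))) = Mul(-25, Pow(V, 3)))
Mul(Mul(Add(Mul(15, Pow(-2, -1)), Mul(Function('U')(1), Pow(Add(Mul(-3, -1), Add(5, -5)), -1))), -20), 21) = Mul(Mul(Add(Mul(15, Pow(-2, -1)), Mul(Mul(-25, Pow(1, 3)), Pow(Add(Mul(-3, -1), Add(5, -5)), -1))), -20), 21) = Mul(Mul(Add(Mul(15, Rational(-1, 2)), Mul(Mul(-25, 1), Pow(Add(3, 0), -1))), -20), 21) = Mul(Mul(Add(Rational(-15, 2), Mul(-25, Pow(3, -1))), -20), 21) = Mul(Mul(Add(Rational(-15, 2), Mul(-25, Rational(1, 3))), -20), 21) = Mul(Mul(Add(Rational(-15, 2), Rational(-25, 3)), -20), 21) = Mul(Mul(Rational(-95, 6), -20), 21) = Mul(Rational(950, 3), 21) = 6650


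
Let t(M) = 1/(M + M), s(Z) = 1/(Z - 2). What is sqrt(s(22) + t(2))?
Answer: sqrt(30)/10 ≈ 0.54772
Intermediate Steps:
s(Z) = 1/(-2 + Z)
t(M) = 1/(2*M)
sqrt(s(22) + t(2)) = sqrt(1/(-2 + 22) + (1/2)/2) = sqrt(1/20 + (1/2)*(1/2)) = sqrt(1/20 + 1/4) = sqrt(3/10) = sqrt(30)/10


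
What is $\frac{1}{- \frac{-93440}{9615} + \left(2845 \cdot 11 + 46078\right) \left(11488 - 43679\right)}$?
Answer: $- \frac{1923}{4789643470601} \approx -4.0149 \cdot 10^{-10}$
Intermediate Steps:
$\frac{1}{- \frac{-93440}{9615} + \left(2845 \cdot 11 + 46078\right) \left(11488 - 43679\right)} = \frac{1}{- \frac{-93440}{9615} + \left(31295 + 46078\right) \left(-32191\right)} = \frac{1}{\left(-1\right) \left(- \frac{18688}{1923}\right) + 77373 \left(-32191\right)} = \frac{1}{\frac{18688}{1923} - 2490714243} = \frac{1}{- \frac{4789643470601}{1923}} = - \frac{1923}{4789643470601}$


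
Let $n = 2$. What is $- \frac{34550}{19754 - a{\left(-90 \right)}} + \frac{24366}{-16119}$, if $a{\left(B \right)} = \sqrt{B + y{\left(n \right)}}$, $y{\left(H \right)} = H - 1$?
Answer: $- \frac{50640355666}{15530780079} - \frac{6910 i \sqrt{89}}{78044121} \approx -3.2606 - 0.00083528 i$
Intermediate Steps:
$y{\left(H \right)} = -1 + H$
$a{\left(B \right)} = \sqrt{1 + B}$ ($a{\left(B \right)} = \sqrt{B + \left(-1 + 2\right)} = \sqrt{B + 1} = \sqrt{1 + B}$)
$- \frac{34550}{19754 - a{\left(-90 \right)}} + \frac{24366}{-16119} = - \frac{34550}{19754 - \sqrt{1 - 90}} + \frac{24366}{-16119} = - \frac{34550}{19754 - \sqrt{-89}} + 24366 \left(- \frac{1}{16119}\right) = - \frac{34550}{19754 - i \sqrt{89}} - \frac{8122}{5373} = - \frac{8122}{5373} - \frac{34550}{19754 - i \sqrt{89}}$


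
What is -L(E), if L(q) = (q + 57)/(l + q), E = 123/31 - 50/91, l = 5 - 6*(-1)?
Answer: -85220/20337 ≈ -4.1904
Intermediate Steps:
l = 11 (l = 5 + 6 = 11)
E = 9643/2821 (E = 123*(1/31) - 50*1/91 = 123/31 - 50/91 = 9643/2821 ≈ 3.4183)
L(q) = (57 + q)/(11 + q) (L(q) = (q + 57)/(11 + q) = (57 + q)/(11 + q))
-L(E) = -(57 + 9643/2821)/(11 + 9643/2821) = -170440/(40674/2821*2821) = -2821*170440/(40674*2821) = -1*85220/20337 = -85220/20337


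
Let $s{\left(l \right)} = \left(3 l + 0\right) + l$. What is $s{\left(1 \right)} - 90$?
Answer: $-86$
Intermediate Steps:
$s{\left(l \right)} = 4 l$ ($s{\left(l \right)} = 3 l + l = 4 l$)
$s{\left(1 \right)} - 90 = 4 \cdot 1 - 90 = 4 - 90 = -86$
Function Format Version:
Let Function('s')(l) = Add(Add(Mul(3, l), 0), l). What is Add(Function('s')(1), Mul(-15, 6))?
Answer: -86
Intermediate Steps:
Function('s')(l) = Mul(4, l) (Function('s')(l) = Add(Mul(3, l), l) = Mul(4, l))
Add(Function('s')(1), Mul(-15, 6)) = Add(Mul(4, 1), Mul(-15, 6)) = Add(4, -90) = -86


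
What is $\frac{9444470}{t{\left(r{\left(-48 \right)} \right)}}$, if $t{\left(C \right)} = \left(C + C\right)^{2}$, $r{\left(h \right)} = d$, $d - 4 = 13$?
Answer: $\frac{4722235}{578} \approx 8170.0$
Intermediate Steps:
$d = 17$ ($d = 4 + 13 = 17$)
$r{\left(h \right)} = 17$
$t{\left(C \right)} = 4 C^{2}$ ($t{\left(C \right)} = \left(2 C\right)^{2} = 4 C^{2}$)
$\frac{9444470}{t{\left(r{\left(-48 \right)} \right)}} = \frac{9444470}{4 \cdot 17^{2}} = \frac{9444470}{4 \cdot 289} = \frac{9444470}{1156} = 9444470 \cdot \frac{1}{1156} = \frac{4722235}{578}$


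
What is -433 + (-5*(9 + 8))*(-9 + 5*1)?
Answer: -93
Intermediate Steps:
-433 + (-5*(9 + 8))*(-9 + 5*1) = -433 + (-5*17)*(-9 + 5) = -433 - 85*(-4) = -433 + 340 = -93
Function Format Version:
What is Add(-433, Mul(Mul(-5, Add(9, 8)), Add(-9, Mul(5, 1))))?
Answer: -93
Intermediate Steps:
Add(-433, Mul(Mul(-5, Add(9, 8)), Add(-9, Mul(5, 1)))) = Add(-433, Mul(Mul(-5, 17), Add(-9, 5))) = Add(-433, Mul(-85, -4)) = Add(-433, 340) = -93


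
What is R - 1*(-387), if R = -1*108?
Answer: 279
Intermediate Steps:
R = -108
R - 1*(-387) = -108 - 1*(-387) = -108 + 387 = 279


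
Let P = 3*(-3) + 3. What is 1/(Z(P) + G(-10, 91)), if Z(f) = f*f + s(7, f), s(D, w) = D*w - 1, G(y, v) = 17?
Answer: 1/10 ≈ 0.10000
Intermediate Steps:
s(D, w) = -1 + D*w
P = -6 (P = -9 + 3 = -6)
Z(f) = -1 + f**2 + 7*f (Z(f) = f*f + (-1 + 7*f) = f**2 + (-1 + 7*f) = -1 + f**2 + 7*f)
1/(Z(P) + G(-10, 91)) = 1/((-1 + (-6)**2 + 7*(-6)) + 17) = 1/((-1 + 36 - 42) + 17) = 1/(-7 + 17) = 1/10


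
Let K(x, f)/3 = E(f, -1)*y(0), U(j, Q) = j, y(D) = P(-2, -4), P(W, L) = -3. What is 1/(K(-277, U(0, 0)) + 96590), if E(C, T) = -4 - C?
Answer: 1/96626 ≈ 1.0349e-5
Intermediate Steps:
y(D) = -3
K(x, f) = 36 + 9*f (K(x, f) = 3*((-4 - f)*(-3)) = 3*(12 + 3*f) = 36 + 9*f)
1/(K(-277, U(0, 0)) + 96590) = 1/((36 + 9*0) + 96590) = 1/((36 + 0) + 96590) = 1/(36 + 96590) = 1/96626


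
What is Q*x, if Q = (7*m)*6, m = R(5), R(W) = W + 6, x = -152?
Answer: -70224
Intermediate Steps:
R(W) = 6 + W
m = 11 (m = 6 + 5 = 11)
Q = 462 (Q = (7*11)*6 = 77*6 = 462)
Q*x = 462*(-152) = -70224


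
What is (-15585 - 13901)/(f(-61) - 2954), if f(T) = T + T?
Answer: 14743/1538 ≈ 9.5858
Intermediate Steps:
f(T) = 2*T
(-15585 - 13901)/(f(-61) - 2954) = (-15585 - 13901)/(2*(-61) - 2954) = -29486/(-122 - 2954) = -29486/(-3076) = -29486*(-1/3076) = 14743/1538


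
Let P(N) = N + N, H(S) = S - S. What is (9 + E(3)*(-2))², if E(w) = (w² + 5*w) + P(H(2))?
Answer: 1521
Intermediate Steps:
H(S) = 0
P(N) = 2*N
E(w) = w² + 5*w (E(w) = (w² + 5*w) + 2*0 = (w² + 5*w) + 0 = w² + 5*w)
(9 + E(3)*(-2))² = (9 + (3*(5 + 3))*(-2))² = (9 + (3*8)*(-2))² = (9 + 24*(-2))² = (9 - 48)² = (-39)² = 1521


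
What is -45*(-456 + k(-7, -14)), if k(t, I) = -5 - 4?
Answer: 20925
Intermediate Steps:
k(t, I) = -9
-45*(-456 + k(-7, -14)) = -45*(-456 - 9) = -45*(-465) = 20925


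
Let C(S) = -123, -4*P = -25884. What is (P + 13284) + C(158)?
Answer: 19632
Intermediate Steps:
P = 6471 (P = -¼*(-25884) = 6471)
(P + 13284) + C(158) = (6471 + 13284) - 123 = 19755 - 123 = 19632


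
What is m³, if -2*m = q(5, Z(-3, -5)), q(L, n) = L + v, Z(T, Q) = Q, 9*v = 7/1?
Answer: -17576/729 ≈ -24.110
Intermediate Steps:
v = 7/9 (v = (7/1)/9 = (7*1)/9 = (⅑)*7 = 7/9 ≈ 0.77778)
q(L, n) = 7/9 + L (q(L, n) = L + 7/9 = 7/9 + L)
m = -26/9 (m = -(7/9 + 5)/2 = -½*52/9 = -26/9 ≈ -2.8889)
m³ = (-26/9)³ = -17576/729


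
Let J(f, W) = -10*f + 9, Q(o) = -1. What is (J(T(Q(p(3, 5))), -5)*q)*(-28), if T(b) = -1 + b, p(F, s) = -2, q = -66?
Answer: 53592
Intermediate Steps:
J(f, W) = 9 - 10*f
(J(T(Q(p(3, 5))), -5)*q)*(-28) = ((9 - 10*(-1 - 1))*(-66))*(-28) = ((9 - 10*(-2))*(-66))*(-28) = ((9 + 20)*(-66))*(-28) = (29*(-66))*(-28) = -1914*(-28) = 53592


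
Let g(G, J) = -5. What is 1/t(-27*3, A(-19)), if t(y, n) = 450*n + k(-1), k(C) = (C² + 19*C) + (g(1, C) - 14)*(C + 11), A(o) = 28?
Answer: 1/12392 ≈ 8.0697e-5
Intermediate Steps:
k(C) = -209 + C² (k(C) = (C² + 19*C) + (-5 - 14)*(C + 11) = (C² + 19*C) - 19*(11 + C) = (C² + 19*C) + (-209 - 19*C) = -209 + C²)
t(y, n) = -208 + 450*n (t(y, n) = 450*n + (-209 + (-1)²) = 450*n + (-209 + 1) = 450*n - 208 = -208 + 450*n)
1/t(-27*3, A(-19)) = 1/(-208 + 450*28) = 1/(-208 + 12600) = 1/12392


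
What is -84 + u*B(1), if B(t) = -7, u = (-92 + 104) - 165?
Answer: 987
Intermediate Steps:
u = -153 (u = 12 - 165 = -153)
-84 + u*B(1) = -84 - 153*(-7) = -84 + 1071 = 987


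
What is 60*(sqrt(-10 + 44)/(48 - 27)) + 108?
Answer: 108 + 20*sqrt(34)/7 ≈ 124.66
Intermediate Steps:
60*(sqrt(-10 + 44)/(48 - 27)) + 108 = 60*(sqrt(34)/21) + 108 = 20*sqrt(34)/7 + 108 = 108 + 20*sqrt(34)/7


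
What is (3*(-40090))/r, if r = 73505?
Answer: -24054/14701 ≈ -1.6362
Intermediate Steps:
(3*(-40090))/r = (3*(-40090))/73505 = -120270*1/73505 = -24054/14701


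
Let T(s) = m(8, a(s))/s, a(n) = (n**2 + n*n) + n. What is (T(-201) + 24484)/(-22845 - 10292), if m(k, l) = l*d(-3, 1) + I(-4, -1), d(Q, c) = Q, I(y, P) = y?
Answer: -5163091/6660537 ≈ -0.77518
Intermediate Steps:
a(n) = n + 2*n**2 (a(n) = (n**2 + n**2) + n = 2*n**2 + n = n + 2*n**2)
m(k, l) = -4 - 3*l (m(k, l) = l*(-3) - 4 = -3*l - 4 = -4 - 3*l)
T(s) = (-4 - 3*s*(1 + 2*s))/s
(T(-201) + 24484)/(-22845 - 10292) = ((-3 - 6*(-201) - 4/(-201)) + 24484)/(-22845 - 10292) = ((-3 + 1206 - 4*(-1/201)) + 24484)/(-33137) = ((-3 + 1206 + 4/201) + 24484)*(-1/33137) = (241807/201 + 24484)*(-1/33137) = (5163091/201)*(-1/33137) = -5163091/6660537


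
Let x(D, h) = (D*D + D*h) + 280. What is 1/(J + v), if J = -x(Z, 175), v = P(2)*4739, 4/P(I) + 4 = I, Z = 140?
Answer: -1/53858 ≈ -1.8567e-5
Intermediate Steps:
P(I) = 4/(-4 + I)
x(D, h) = 280 + D² + D*h (x(D, h) = (D² + D*h) + 280 = 280 + D² + D*h)
v = -9478 (v = (4/(-4 + 2))*4739 = (4/(-2))*4739 = (4*(-½))*4739 = -2*4739 = -9478)
J = -44380 (J = -(280 + 140² + 140*175) = -(280 + 19600 + 24500) = -1*44380 = -44380)
1/(J + v) = 1/(-44380 - 9478) = 1/(-53858) = -1/53858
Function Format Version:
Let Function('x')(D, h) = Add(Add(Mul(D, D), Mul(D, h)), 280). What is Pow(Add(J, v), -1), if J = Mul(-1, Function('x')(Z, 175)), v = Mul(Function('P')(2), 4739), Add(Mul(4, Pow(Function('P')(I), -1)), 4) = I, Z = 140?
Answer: Rational(-1, 53858) ≈ -1.8567e-5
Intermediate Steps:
Function('P')(I) = Mul(4, Pow(Add(-4, I), -1))
Function('x')(D, h) = Add(280, Pow(D, 2), Mul(D, h)) (Function('x')(D, h) = Add(Add(Pow(D, 2), Mul(D, h)), 280) = Add(280, Pow(D, 2), Mul(D, h)))
v = -9478 (v = Mul(Mul(4, Pow(Add(-4, 2), -1)), 4739) = Mul(Mul(4, Pow(-2, -1)), 4739) = Mul(Mul(4, Rational(-1, 2)), 4739) = Mul(-2, 4739) = -9478)
J = -44380 (J = Mul(-1, Add(280, Pow(140, 2), Mul(140, 175))) = Mul(-1, Add(280, 19600, 24500)) = Mul(-1, 44380) = -44380)
Pow(Add(J, v), -1) = Pow(Add(-44380, -9478), -1) = Pow(-53858, -1) = Rational(-1, 53858)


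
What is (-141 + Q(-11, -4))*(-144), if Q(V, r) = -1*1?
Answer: 20448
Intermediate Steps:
Q(V, r) = -1
(-141 + Q(-11, -4))*(-144) = (-141 - 1)*(-144) = -142*(-144) = 20448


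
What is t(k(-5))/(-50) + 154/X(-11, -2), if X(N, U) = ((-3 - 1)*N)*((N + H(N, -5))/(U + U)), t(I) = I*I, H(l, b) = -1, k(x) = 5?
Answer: ⅔ ≈ 0.66667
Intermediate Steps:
t(I) = I²
X(N, U) = -2*N*(-1 + N)/U (X(N, U) = ((-3 - 1)*N)*((N - 1)/(U + U)) = (-4*N)*((-1 + N)/((2*U))) = (-4*N)*((-1 + N)*(1/(2*U))) = (-4*N)*((-1 + N)/(2*U)) = -2*N*(-1 + N)/U)
t(k(-5))/(-50) + 154/X(-11, -2) = 5²/(-50) + 154/((2*(-11)*(1 - 1*(-11))/(-2))) = 25*(-1/50) + 154/((2*(-11)*(-½)*(1 + 11))) = -½ + 154/((2*(-11)*(-½)*12)) = -½ + 154/132 = -½ + 154*(1/132) = -½ + 7/6 = ⅔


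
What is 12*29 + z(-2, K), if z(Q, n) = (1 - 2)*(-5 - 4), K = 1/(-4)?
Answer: 357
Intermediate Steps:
K = -¼ ≈ -0.25000
z(Q, n) = 9 (z(Q, n) = -1*(-9) = 9)
12*29 + z(-2, K) = 12*29 + 9 = 348 + 9 = 357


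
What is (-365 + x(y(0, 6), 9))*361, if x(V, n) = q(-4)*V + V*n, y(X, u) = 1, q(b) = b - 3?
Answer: -131043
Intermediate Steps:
q(b) = -3 + b
x(V, n) = -7*V + V*n (x(V, n) = (-3 - 4)*V + V*n = -7*V + V*n)
(-365 + x(y(0, 6), 9))*361 = (-365 + 1*(-7 + 9))*361 = (-365 + 1*2)*361 = (-365 + 2)*361 = -363*361 = -131043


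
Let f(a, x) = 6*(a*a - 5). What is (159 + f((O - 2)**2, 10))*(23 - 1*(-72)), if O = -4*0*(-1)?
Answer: 21375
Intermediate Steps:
O = 0 (O = 0*(-1) = 0)
f(a, x) = -30 + 6*a**2 (f(a, x) = 6*(a**2 - 5) = 6*(-5 + a**2) = -30 + 6*a**2)
(159 + f((O - 2)**2, 10))*(23 - 1*(-72)) = (159 + (-30 + 6*((0 - 2)**2)**2))*(23 - 1*(-72)) = (159 + (-30 + 6*((-2)**2)**2))*(23 + 72) = (159 + (-30 + 6*4**2))*95 = (159 + (-30 + 6*16))*95 = (159 + (-30 + 96))*95 = (159 + 66)*95 = 225*95 = 21375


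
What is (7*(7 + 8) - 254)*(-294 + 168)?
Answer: 18774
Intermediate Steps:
(7*(7 + 8) - 254)*(-294 + 168) = (7*15 - 254)*(-126) = (105 - 254)*(-126) = -149*(-126) = 18774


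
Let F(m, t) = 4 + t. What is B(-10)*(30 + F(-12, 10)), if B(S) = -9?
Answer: -396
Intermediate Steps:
B(-10)*(30 + F(-12, 10)) = -9*(30 + (4 + 10)) = -9*(30 + 14) = -9*44 = -396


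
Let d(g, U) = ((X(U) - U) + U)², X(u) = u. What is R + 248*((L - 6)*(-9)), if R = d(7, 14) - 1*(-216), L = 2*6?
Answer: -12980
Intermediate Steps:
L = 12
d(g, U) = U² (d(g, U) = ((U - U) + U)² = (0 + U)² = U²)
R = 412 (R = 14² - 1*(-216) = 196 + 216 = 412)
R + 248*((L - 6)*(-9)) = 412 + 248*((12 - 6)*(-9)) = 412 + 248*(6*(-9)) = 412 + 248*(-54) = 412 - 13392 = -12980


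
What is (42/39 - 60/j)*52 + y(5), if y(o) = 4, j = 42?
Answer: -100/7 ≈ -14.286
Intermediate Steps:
(42/39 - 60/j)*52 + y(5) = (42/39 - 60/42)*52 + 4 = (42*(1/39) - 60*1/42)*52 + 4 = (14/13 - 10/7)*52 + 4 = -32/91*52 + 4 = -128/7 + 4 = -100/7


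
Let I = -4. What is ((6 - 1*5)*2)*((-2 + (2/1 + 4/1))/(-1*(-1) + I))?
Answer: -8/3 ≈ -2.6667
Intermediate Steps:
((6 - 1*5)*2)*((-2 + (2/1 + 4/1))/(-1*(-1) + I)) = ((6 - 1*5)*2)*((-2 + (2/1 + 4/1))/(-1*(-1) - 4)) = ((6 - 5)*2)*((-2 + (2*1 + 4*1))/(1 - 4)) = (1*2)*((-2 + (2 + 4))/(-3)) = 2*((-2 + 6)*(-⅓)) = 2*(4*(-⅓)) = 2*(-4/3) = -8/3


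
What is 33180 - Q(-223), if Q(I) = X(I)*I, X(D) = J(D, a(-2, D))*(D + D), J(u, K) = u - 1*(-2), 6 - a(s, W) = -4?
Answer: 22013398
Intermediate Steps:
a(s, W) = 10 (a(s, W) = 6 - 1*(-4) = 6 + 4 = 10)
J(u, K) = 2 + u (J(u, K) = u + 2 = 2 + u)
X(D) = 2*D*(2 + D) (X(D) = (2 + D)*(D + D) = (2 + D)*(2*D) = 2*D*(2 + D))
Q(I) = 2*I²*(2 + I) (Q(I) = (2*I*(2 + I))*I = 2*I²*(2 + I))
33180 - Q(-223) = 33180 - 2*(-223)²*(2 - 223) = 33180 - 2*49729*(-221) = 33180 - 1*(-21980218) = 33180 + 21980218 = 22013398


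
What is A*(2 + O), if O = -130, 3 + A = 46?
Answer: -5504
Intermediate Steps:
A = 43 (A = -3 + 46 = 43)
A*(2 + O) = 43*(2 - 130) = 43*(-128) = -5504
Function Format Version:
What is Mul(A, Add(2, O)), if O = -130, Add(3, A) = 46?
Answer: -5504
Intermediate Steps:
A = 43 (A = Add(-3, 46) = 43)
Mul(A, Add(2, O)) = Mul(43, Add(2, -130)) = Mul(43, -128) = -5504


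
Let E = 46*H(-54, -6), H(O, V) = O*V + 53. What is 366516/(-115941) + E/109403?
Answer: -1813681006/604013963 ≈ -3.0027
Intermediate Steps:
H(O, V) = 53 + O*V
E = 17342 (E = 46*(53 - 54*(-6)) = 46*(53 + 324) = 46*377 = 17342)
366516/(-115941) + E/109403 = 366516/(-115941) + 17342/109403 = 366516*(-1/115941) + 17342*(1/109403) = -122172/38647 + 17342/109403 = -1813681006/604013963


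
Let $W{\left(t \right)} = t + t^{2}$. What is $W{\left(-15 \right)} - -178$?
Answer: $388$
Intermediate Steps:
$W{\left(-15 \right)} - -178 = - 15 \left(1 - 15\right) - -178 = \left(-15\right) \left(-14\right) + 178 = 210 + 178 = 388$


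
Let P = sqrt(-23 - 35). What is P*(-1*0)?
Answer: 0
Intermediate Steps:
P = I*sqrt(58) (P = sqrt(-58) = I*sqrt(58) ≈ 7.6158*I)
P*(-1*0) = (I*sqrt(58))*(-1*0) = (I*sqrt(58))*0 = 0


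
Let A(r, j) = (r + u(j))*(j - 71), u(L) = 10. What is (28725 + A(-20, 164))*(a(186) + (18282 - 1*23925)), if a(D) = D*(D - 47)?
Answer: 561764745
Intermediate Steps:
a(D) = D*(-47 + D)
A(r, j) = (-71 + j)*(10 + r) (A(r, j) = (r + 10)*(j - 71) = (10 + r)*(-71 + j) = (-71 + j)*(10 + r))
(28725 + A(-20, 164))*(a(186) + (18282 - 1*23925)) = (28725 + (-710 - 71*(-20) + 10*164 + 164*(-20)))*(186*(-47 + 186) + (18282 - 1*23925)) = (28725 + (-710 + 1420 + 1640 - 3280))*(186*139 + (18282 - 23925)) = (28725 - 930)*(25854 - 5643) = 27795*20211 = 561764745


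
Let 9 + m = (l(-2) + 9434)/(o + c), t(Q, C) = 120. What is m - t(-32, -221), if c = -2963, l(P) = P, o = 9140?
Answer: -262467/2059 ≈ -127.47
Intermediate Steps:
m = -15387/2059 (m = -9 + (-2 + 9434)/(9140 - 2963) = -9 + 9432/6177 = -9 + 9432*(1/6177) = -9 + 3144/2059 = -15387/2059 ≈ -7.4730)
m - t(-32, -221) = -15387/2059 - 1*120 = -15387/2059 - 120 = -262467/2059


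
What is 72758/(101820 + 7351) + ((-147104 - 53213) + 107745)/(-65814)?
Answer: 7447336412/3592490097 ≈ 2.0730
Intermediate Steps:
72758/(101820 + 7351) + ((-147104 - 53213) + 107745)/(-65814) = 72758/109171 + (-200317 + 107745)*(-1/65814) = 72758*(1/109171) - 92572*(-1/65814) = 72758/109171 + 46286/32907 = 7447336412/3592490097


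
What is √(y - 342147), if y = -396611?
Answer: I*√738758 ≈ 859.51*I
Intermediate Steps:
√(y - 342147) = √(-396611 - 342147) = √(-738758) = I*√738758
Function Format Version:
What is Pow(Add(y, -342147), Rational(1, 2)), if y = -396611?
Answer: Mul(I, Pow(738758, Rational(1, 2))) ≈ Mul(859.51, I)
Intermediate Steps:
Pow(Add(y, -342147), Rational(1, 2)) = Pow(Add(-396611, -342147), Rational(1, 2)) = Pow(-738758, Rational(1, 2)) = Mul(I, Pow(738758, Rational(1, 2)))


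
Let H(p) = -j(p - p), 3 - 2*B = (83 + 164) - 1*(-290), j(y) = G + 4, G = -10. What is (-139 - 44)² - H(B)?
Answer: 33483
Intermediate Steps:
j(y) = -6 (j(y) = -10 + 4 = -6)
B = -267 (B = 3/2 - ((83 + 164) - 1*(-290))/2 = 3/2 - (247 + 290)/2 = 3/2 - ½*537 = 3/2 - 537/2 = -267)
H(p) = 6 (H(p) = -1*(-6) = 6)
(-139 - 44)² - H(B) = (-139 - 44)² - 1*6 = (-183)² - 6 = 33489 - 6 = 33483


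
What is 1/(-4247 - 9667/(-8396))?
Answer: -8396/35648145 ≈ -0.00023552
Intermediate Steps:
1/(-4247 - 9667/(-8396)) = 1/(-4247 - 9667*(-1/8396)) = 1/(-4247 + 9667/8396) = 1/(-35648145/8396) = -8396/35648145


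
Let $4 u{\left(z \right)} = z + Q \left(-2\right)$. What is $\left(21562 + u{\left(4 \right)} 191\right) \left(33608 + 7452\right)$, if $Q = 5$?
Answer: $873572030$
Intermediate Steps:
$u{\left(z \right)} = - \frac{5}{2} + \frac{z}{4}$ ($u{\left(z \right)} = \frac{z + 5 \left(-2\right)}{4} = \frac{z - 10}{4} = \frac{-10 + z}{4} = - \frac{5}{2} + \frac{z}{4}$)
$\left(21562 + u{\left(4 \right)} 191\right) \left(33608 + 7452\right) = \left(21562 + \left(- \frac{5}{2} + \frac{1}{4} \cdot 4\right) 191\right) \left(33608 + 7452\right) = \left(21562 + \left(- \frac{5}{2} + 1\right) 191\right) 41060 = \left(21562 - \frac{573}{2}\right) 41060 = \frac{42551}{2} \cdot 41060 = 873572030$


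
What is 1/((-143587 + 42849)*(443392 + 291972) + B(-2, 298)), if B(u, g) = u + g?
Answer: -1/74079098336 ≈ -1.3499e-11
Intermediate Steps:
B(u, g) = g + u
1/((-143587 + 42849)*(443392 + 291972) + B(-2, 298)) = 1/((-143587 + 42849)*(443392 + 291972) + (298 - 2)) = 1/(-100738*735364 + 296) = 1/(-74079098632 + 296) = 1/(-74079098336) = -1/74079098336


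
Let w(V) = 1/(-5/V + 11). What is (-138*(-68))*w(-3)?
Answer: 14076/19 ≈ 740.84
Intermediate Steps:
w(V) = 1/(11 - 5/V)
(-138*(-68))*w(-3) = (-138*(-68))*(-3/(-5 + 11*(-3))) = 9384*(-3/(-5 - 33)) = 9384*(-3/(-38)) = 9384*(-3*(-1/38)) = 9384*(3/38) = 14076/19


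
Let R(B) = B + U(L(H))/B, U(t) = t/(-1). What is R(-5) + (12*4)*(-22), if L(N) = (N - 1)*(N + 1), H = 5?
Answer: -5281/5 ≈ -1056.2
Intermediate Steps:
L(N) = (1 + N)*(-1 + N) (L(N) = (-1 + N)*(1 + N) = (1 + N)*(-1 + N))
U(t) = -t (U(t) = t*(-1) = -t)
R(B) = B - 24/B (R(B) = B + (-(-1 + 5²))/B = B + (-(-1 + 25))/B = B + (-1*24)/B = B - 24/B)
R(-5) + (12*4)*(-22) = (-5 - 24/(-5)) + (12*4)*(-22) = (-5 - 24*(-⅕)) + 48*(-22) = (-5 + 24/5) - 1056 = -⅕ - 1056 = -5281/5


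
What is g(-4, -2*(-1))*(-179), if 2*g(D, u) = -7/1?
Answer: 1253/2 ≈ 626.50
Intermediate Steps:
g(D, u) = -7/2 (g(D, u) = (-7/1)/2 = (-7*1)/2 = (½)*(-7) = -7/2)
g(-4, -2*(-1))*(-179) = -7/2*(-179) = 1253/2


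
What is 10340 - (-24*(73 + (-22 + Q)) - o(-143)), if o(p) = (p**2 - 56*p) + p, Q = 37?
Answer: 40766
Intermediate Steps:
o(p) = p**2 - 55*p
10340 - (-24*(73 + (-22 + Q)) - o(-143)) = 10340 - (-24*(73 + (-22 + 37)) - (-143)*(-55 - 143)) = 10340 - (-24*(73 + 15) - (-143)*(-198)) = 10340 - (-24*88 - 1*28314) = 10340 - (-2112 - 28314) = 10340 - 1*(-30426) = 10340 + 30426 = 40766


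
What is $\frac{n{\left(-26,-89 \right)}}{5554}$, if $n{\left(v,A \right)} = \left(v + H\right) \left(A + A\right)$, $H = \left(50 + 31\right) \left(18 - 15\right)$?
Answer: $- \frac{19313}{2777} \approx -6.9546$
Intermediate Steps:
$H = 243$ ($H = 81 \cdot 3 = 243$)
$n{\left(v,A \right)} = 2 A \left(243 + v\right)$ ($n{\left(v,A \right)} = \left(v + 243\right) \left(A + A\right) = \left(243 + v\right) 2 A = 2 A \left(243 + v\right)$)
$\frac{n{\left(-26,-89 \right)}}{5554} = \frac{2 \left(-89\right) \left(243 - 26\right)}{5554} = 2 \left(-89\right) 217 \cdot \frac{1}{5554} = \left(-38626\right) \frac{1}{5554} = - \frac{19313}{2777}$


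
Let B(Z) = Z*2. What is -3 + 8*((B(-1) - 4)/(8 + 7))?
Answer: -31/5 ≈ -6.2000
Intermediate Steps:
B(Z) = 2*Z
-3 + 8*((B(-1) - 4)/(8 + 7)) = -3 + 8*((2*(-1) - 4)/(8 + 7)) = -3 + 8*((-2 - 4)/15) = -3 + 8*(-6*1/15) = -3 + 8*(-⅖) = -3 - 16/5 = -31/5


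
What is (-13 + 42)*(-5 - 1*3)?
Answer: -232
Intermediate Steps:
(-13 + 42)*(-5 - 1*3) = 29*(-5 - 3) = 29*(-8) = -232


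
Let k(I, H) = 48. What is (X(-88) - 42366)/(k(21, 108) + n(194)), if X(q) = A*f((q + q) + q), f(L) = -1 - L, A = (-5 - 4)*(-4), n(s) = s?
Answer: -16449/121 ≈ -135.94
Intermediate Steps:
A = 36 (A = -9*(-4) = 36)
X(q) = -36 - 108*q (X(q) = 36*(-1 - ((q + q) + q)) = 36*(-1 - (2*q + q)) = 36*(-1 - 3*q) = -36 - 108*q)
(X(-88) - 42366)/(k(21, 108) + n(194)) = ((-36 - 108*(-88)) - 42366)/(48 + 194) = ((-36 + 9504) - 42366)/242 = (9468 - 42366)*(1/242) = -32898*1/242 = -16449/121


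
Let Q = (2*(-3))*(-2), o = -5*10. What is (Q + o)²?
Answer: 1444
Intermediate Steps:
o = -50
Q = 12 (Q = -6*(-2) = 12)
(Q + o)² = (12 - 50)² = (-38)² = 1444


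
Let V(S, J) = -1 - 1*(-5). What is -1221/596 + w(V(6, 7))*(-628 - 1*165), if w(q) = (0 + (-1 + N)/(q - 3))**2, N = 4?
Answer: -4254873/596 ≈ -7139.0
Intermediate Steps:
V(S, J) = 4 (V(S, J) = -1 + 5 = 4)
w(q) = 9/(-3 + q)**2 (w(q) = (0 + (-1 + 4)/(q - 3))**2 = (0 + 3/(-3 + q))**2 = (3/(-3 + q))**2 = 9/(-3 + q)**2)
-1221/596 + w(V(6, 7))*(-628 - 1*165) = -1221/596 + (9/(-3 + 4)**2)*(-628 - 1*165) = -1221*1/596 + (9/1**2)*(-628 - 165) = -1221/596 + (9*1)*(-793) = -1221/596 + 9*(-793) = -1221/596 - 7137 = -4254873/596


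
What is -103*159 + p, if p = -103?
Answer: -16480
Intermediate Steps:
-103*159 + p = -103*159 - 103 = -16377 - 103 = -16480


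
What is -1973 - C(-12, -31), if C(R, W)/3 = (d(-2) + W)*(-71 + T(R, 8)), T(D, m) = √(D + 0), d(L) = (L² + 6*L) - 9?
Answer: -12197 + 288*I*√3 ≈ -12197.0 + 498.83*I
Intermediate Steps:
d(L) = -9 + L² + 6*L
T(D, m) = √D
C(R, W) = 3*(-71 + √R)*(-17 + W) (C(R, W) = 3*(((-9 + (-2)² + 6*(-2)) + W)*(-71 + √R)) = 3*(((-9 + 4 - 12) + W)*(-71 + √R)) = 3*((-17 + W)*(-71 + √R)) = 3*((-71 + √R)*(-17 + W)) = 3*(-71 + √R)*(-17 + W))
-1973 - C(-12, -31) = -1973 - (3621 - 213*(-31) - 102*I*√3 + 3*(-31)*√(-12)) = -1973 - (3621 + 6603 - 102*I*√3 + 3*(-31)*(2*I*√3)) = -1973 - (3621 + 6603 - 102*I*√3 - 186*I*√3) = -1973 - (10224 - 288*I*√3) = -1973 + (-10224 + 288*I*√3) = -12197 + 288*I*√3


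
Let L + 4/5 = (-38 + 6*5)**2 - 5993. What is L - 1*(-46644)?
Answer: 203571/5 ≈ 40714.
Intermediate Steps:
L = -29649/5 (L = -4/5 + ((-38 + 6*5)**2 - 5993) = -4/5 + ((-38 + 30)**2 - 5993) = -4/5 + ((-8)**2 - 5993) = -4/5 + (64 - 5993) = -4/5 - 5929 = -29649/5 ≈ -5929.8)
L - 1*(-46644) = -29649/5 - 1*(-46644) = -29649/5 + 46644 = 203571/5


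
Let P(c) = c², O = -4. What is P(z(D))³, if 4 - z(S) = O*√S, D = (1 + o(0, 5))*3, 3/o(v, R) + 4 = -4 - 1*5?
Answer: 1149939712/2197 + 58220544*√390/2197 ≈ 1.0467e+6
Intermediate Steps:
o(v, R) = -3/13 (o(v, R) = 3/(-4 + (-4 - 1*5)) = 3/(-4 + (-4 - 5)) = 3/(-4 - 9) = 3/(-13) = 3*(-1/13) = -3/13)
D = 30/13 (D = (1 - 3/13)*3 = (10/13)*3 = 30/13 ≈ 2.3077)
z(S) = 4 + 4*√S (z(S) = 4 - (-4)*√S = 4 + 4*√S)
P(z(D))³ = ((4 + 4*√(30/13))²)³ = ((4 + 4*(√390/13))²)³ = ((4 + 4*√390/13)²)³ = (4 + 4*√390/13)⁶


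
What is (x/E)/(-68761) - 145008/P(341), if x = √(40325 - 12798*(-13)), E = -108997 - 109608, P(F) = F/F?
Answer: -145008 + √206699/15031498405 ≈ -1.4501e+5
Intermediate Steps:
P(F) = 1
E = -218605
x = √206699 (x = √(40325 + 166374) = √206699 ≈ 454.64)
(x/E)/(-68761) - 145008/P(341) = (√206699/(-218605))/(-68761) - 145008/1 = (√206699*(-1/218605))*(-1/68761) - 145008*1 = -√206699/218605*(-1/68761) - 145008 = √206699/15031498405 - 145008 = -145008 + √206699/15031498405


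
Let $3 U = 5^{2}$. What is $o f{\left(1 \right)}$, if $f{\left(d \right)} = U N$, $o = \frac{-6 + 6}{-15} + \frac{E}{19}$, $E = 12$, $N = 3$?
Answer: $\frac{300}{19} \approx 15.789$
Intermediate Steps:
$o = \frac{12}{19}$ ($o = \frac{-6 + 6}{-15} + \frac{12}{19} = 0 \left(- \frac{1}{15}\right) + 12 \cdot \frac{1}{19} = 0 + \frac{12}{19} = \frac{12}{19} \approx 0.63158$)
$U = \frac{25}{3}$ ($U = \frac{5^{2}}{3} = \frac{1}{3} \cdot 25 = \frac{25}{3} \approx 8.3333$)
$f{\left(d \right)} = 25$ ($f{\left(d \right)} = \frac{25}{3} \cdot 3 = 25$)
$o f{\left(1 \right)} = \frac{12}{19} \cdot 25 = \frac{300}{19}$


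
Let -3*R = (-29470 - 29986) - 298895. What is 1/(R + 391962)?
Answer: 3/1534237 ≈ 1.9554e-6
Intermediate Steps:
R = 358351/3 (R = -((-29470 - 29986) - 298895)/3 = -(-59456 - 298895)/3 = -⅓*(-358351) = 358351/3 ≈ 1.1945e+5)
1/(R + 391962) = 1/(358351/3 + 391962) = 1/(1534237/3) = 3/1534237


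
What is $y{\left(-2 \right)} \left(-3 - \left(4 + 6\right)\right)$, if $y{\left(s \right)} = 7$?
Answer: $-91$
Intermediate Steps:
$y{\left(-2 \right)} \left(-3 - \left(4 + 6\right)\right) = 7 \left(-3 - \left(4 + 6\right)\right) = 7 \left(-3 - 10\right) = 7 \left(-13\right) = -91$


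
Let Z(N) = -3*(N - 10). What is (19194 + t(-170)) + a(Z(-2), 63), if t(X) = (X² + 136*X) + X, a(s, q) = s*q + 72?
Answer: 27144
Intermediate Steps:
Z(N) = 30 - 3*N (Z(N) = -3*(-10 + N) = 30 - 3*N)
a(s, q) = 72 + q*s (a(s, q) = q*s + 72 = 72 + q*s)
t(X) = X² + 137*X
(19194 + t(-170)) + a(Z(-2), 63) = (19194 - 170*(137 - 170)) + (72 + 63*(30 - 3*(-2))) = (19194 - 170*(-33)) + (72 + 63*(30 + 6)) = (19194 + 5610) + (72 + 63*36) = 24804 + (72 + 2268) = 24804 + 2340 = 27144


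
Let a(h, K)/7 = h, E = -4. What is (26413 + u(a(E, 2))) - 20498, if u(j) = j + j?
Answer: 5859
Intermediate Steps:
a(h, K) = 7*h
u(j) = 2*j
(26413 + u(a(E, 2))) - 20498 = (26413 + 2*(7*(-4))) - 20498 = (26413 + 2*(-28)) - 20498 = (26413 - 56) - 20498 = 26357 - 20498 = 5859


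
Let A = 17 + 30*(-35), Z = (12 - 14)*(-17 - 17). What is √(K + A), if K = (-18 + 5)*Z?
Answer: 3*I*√213 ≈ 43.784*I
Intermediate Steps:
Z = 68 (Z = -2*(-34) = 68)
K = -884 (K = (-18 + 5)*68 = -13*68 = -884)
A = -1033 (A = 17 - 1050 = -1033)
√(K + A) = √(-884 - 1033) = √(-1917) = 3*I*√213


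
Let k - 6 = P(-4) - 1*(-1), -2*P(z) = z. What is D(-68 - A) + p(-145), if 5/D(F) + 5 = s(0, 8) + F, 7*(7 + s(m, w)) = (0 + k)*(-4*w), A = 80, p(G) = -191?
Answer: -268963/1408 ≈ -191.02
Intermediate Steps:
P(z) = -z/2
k = 9 (k = 6 + (-½*(-4) - 1*(-1)) = 6 + (2 + 1) = 6 + 3 = 9)
s(m, w) = -7 - 36*w/7 (s(m, w) = -7 + ((0 + 9)*(-4*w))/7 = -7 + (9*(-4*w))/7 = -7 + (-36*w)/7 = -7 - 36*w/7)
D(F) = 5/(-372/7 + F) (D(F) = 5/(-5 + ((-7 - 36/7*8) + F)) = 5/(-5 + ((-7 - 288/7) + F)) = 5/(-5 + (-337/7 + F)) = 5/(-372/7 + F))
D(-68 - A) + p(-145) = 35/(-372 + 7*(-68 - 1*80)) - 191 = 35/(-372 + 7*(-68 - 80)) - 191 = 35/(-372 + 7*(-148)) - 191 = 35/(-372 - 1036) - 191 = 35/(-1408) - 191 = 35*(-1/1408) - 191 = -35/1408 - 191 = -268963/1408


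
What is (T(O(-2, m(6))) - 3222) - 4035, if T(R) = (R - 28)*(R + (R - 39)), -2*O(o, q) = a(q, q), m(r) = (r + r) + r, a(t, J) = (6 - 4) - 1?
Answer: -6117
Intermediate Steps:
a(t, J) = 1 (a(t, J) = 2 - 1 = 1)
m(r) = 3*r (m(r) = 2*r + r = 3*r)
O(o, q) = -½ (O(o, q) = -½*1 = -½)
T(R) = (-39 + 2*R)*(-28 + R) (T(R) = (-28 + R)*(R + (-39 + R)) = (-28 + R)*(-39 + 2*R) = (-39 + 2*R)*(-28 + R))
(T(O(-2, m(6))) - 3222) - 4035 = ((1092 - 95*(-½) + 2*(-½)²) - 3222) - 4035 = ((1092 + 95/2 + 2*(¼)) - 3222) - 4035 = ((1092 + 95/2 + ½) - 3222) - 4035 = (1140 - 3222) - 4035 = -2082 - 4035 = -6117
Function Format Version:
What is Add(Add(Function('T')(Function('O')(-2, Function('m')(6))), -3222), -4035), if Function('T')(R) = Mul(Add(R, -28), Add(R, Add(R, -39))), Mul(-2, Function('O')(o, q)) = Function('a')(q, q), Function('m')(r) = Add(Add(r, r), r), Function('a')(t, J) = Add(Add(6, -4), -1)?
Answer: -6117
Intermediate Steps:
Function('a')(t, J) = 1 (Function('a')(t, J) = Add(2, -1) = 1)
Function('m')(r) = Mul(3, r) (Function('m')(r) = Add(Mul(2, r), r) = Mul(3, r))
Function('O')(o, q) = Rational(-1, 2) (Function('O')(o, q) = Mul(Rational(-1, 2), 1) = Rational(-1, 2))
Function('T')(R) = Mul(Add(-39, Mul(2, R)), Add(-28, R)) (Function('T')(R) = Mul(Add(-28, R), Add(R, Add(-39, R))) = Mul(Add(-28, R), Add(-39, Mul(2, R))) = Mul(Add(-39, Mul(2, R)), Add(-28, R)))
Add(Add(Function('T')(Function('O')(-2, Function('m')(6))), -3222), -4035) = Add(Add(Add(1092, Mul(-95, Rational(-1, 2)), Mul(2, Pow(Rational(-1, 2), 2))), -3222), -4035) = Add(Add(Add(1092, Rational(95, 2), Mul(2, Rational(1, 4))), -3222), -4035) = Add(Add(Add(1092, Rational(95, 2), Rational(1, 2)), -3222), -4035) = Add(Add(1140, -3222), -4035) = Add(-2082, -4035) = -6117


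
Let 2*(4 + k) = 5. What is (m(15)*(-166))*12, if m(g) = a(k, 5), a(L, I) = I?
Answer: -9960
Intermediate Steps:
k = -3/2 (k = -4 + (½)*5 = -4 + 5/2 = -3/2 ≈ -1.5000)
m(g) = 5
(m(15)*(-166))*12 = (5*(-166))*12 = -830*12 = -9960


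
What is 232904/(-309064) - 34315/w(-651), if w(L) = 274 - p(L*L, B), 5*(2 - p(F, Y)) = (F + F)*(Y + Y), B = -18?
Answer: -125953783183/168397449928 ≈ -0.74796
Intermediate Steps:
p(F, Y) = 2 - 4*F*Y/5 (p(F, Y) = 2 - (F + F)*(Y + Y)/5 = 2 - 2*F*2*Y/5 = 2 - 4*F*Y/5)
w(L) = 272 - 72*L²/5 (w(L) = 274 - (2 - ⅘*L*L*(-18)) = 274 - (2 - ⅘*L²*(-18)) = 274 - (2 + 72*L²/5) = 274 + (-2 - 72*L²/5) = 272 - 72*L²/5)
232904/(-309064) - 34315/w(-651) = 232904/(-309064) - 34315/(272 - 72/5*(-651)²) = 232904*(-1/309064) - 34315/(272 - 72/5*423801) = -4159/5519 - 34315/(272 - 30513672/5) = -4159/5519 - 34315/(-30512312/5) = -4159/5519 - 34315*(-5/30512312) = -4159/5519 + 171575/30512312 = -125953783183/168397449928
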